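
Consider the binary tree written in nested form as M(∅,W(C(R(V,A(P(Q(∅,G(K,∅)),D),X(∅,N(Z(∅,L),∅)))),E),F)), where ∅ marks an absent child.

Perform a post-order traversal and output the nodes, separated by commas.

Post-order visits the left subtree, then the right subtree, then the node.
At M: no left child.
At M: go right to W.
  At W: go left to C.
    At C: go left to R.
      At R: go left to V.
        V is a leaf — visit V.
      At R: go right to A.
        At A: go left to P.
          At P: go left to Q.
            At Q: no left child.
            At Q: go right to G.
              At G: go left to K.
                K is a leaf — visit K.
              At G: no right child.
              Visit G.
            Visit Q.
          At P: go right to D.
            D is a leaf — visit D.
          Visit P.
        At A: go right to X.
          At X: no left child.
          At X: go right to N.
            At N: go left to Z.
              At Z: no left child.
              At Z: go right to L.
                L is a leaf — visit L.
              Visit Z.
            At N: no right child.
            Visit N.
          Visit X.
        Visit A.
      Visit R.
    At C: go right to E.
      E is a leaf — visit E.
    Visit C.
  At W: go right to F.
    F is a leaf — visit F.
  Visit W.
Visit M.

V, K, G, Q, D, P, L, Z, N, X, A, R, E, C, F, W, M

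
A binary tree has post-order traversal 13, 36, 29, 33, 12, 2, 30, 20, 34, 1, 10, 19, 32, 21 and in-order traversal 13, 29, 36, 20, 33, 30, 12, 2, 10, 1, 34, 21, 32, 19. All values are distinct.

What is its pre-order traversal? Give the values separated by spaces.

The last element of post-order is the root; it splits in-order into left and right subtrees.
Root 21: left subtree has 11 nodes {13, 29, 36, 20, 33, 30, 12, 2, 10, 1, 34}, right has 2 {32, 19}.
  Root 10: left subtree has 8 nodes {13, 29, 36, 20, 33, 30, 12, 2}, right has 2 {1, 34}.
    Root 20: left subtree has 3 nodes {13, 29, 36}, right has 4 {33, 30, 12, 2}.
      Root 29: left subtree has 1 node {13}, right has 1 {36}.
      Root 30: left subtree has 1 node {33}, right has 2 {12, 2}.
        Root 2: left subtree has 1 node {12}, right has 0 { }.
    Root 1: left subtree has 0 nodes { }, right has 1 {34}.
  Root 32: left subtree has 0 nodes { }, right has 1 {19}.

21 10 20 29 13 36 30 33 2 12 1 34 32 19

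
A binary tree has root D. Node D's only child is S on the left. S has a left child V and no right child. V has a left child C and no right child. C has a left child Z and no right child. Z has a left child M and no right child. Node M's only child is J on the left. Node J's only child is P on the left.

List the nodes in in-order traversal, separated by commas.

P, J, M, Z, C, V, S, D

In-order visits the left subtree, then the node, then the right subtree.
At D: go left to S.
  At S: go left to V.
    At V: go left to C.
      At C: go left to Z.
        At Z: go left to M.
          At M: go left to J.
            At J: go left to P.
              P is a leaf — visit P.
            Visit J.
            At J: no right child.
          Visit M.
          At M: no right child.
        Visit Z.
        At Z: no right child.
      Visit C.
      At C: no right child.
    Visit V.
    At V: no right child.
  Visit S.
  At S: no right child.
Visit D.
At D: no right child.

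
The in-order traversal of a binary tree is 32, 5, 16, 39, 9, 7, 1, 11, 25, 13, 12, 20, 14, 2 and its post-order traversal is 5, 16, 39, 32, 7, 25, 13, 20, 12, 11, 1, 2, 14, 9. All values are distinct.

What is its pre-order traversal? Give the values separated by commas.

9, 32, 39, 16, 5, 14, 1, 7, 11, 12, 13, 25, 20, 2

The last element of post-order is the root; it splits in-order into left and right subtrees.
Root 9: left subtree has 4 nodes {32, 5, 16, 39}, right has 9 {7, 1, 11, 25, 13, 12, 20, 14, 2}.
  Root 32: left subtree has 0 nodes { }, right has 3 {5, 16, 39}.
    Root 39: left subtree has 2 nodes {5, 16}, right has 0 { }.
      Root 16: left subtree has 1 node {5}, right has 0 { }.
  Root 14: left subtree has 7 nodes {7, 1, 11, 25, 13, 12, 20}, right has 1 {2}.
    Root 1: left subtree has 1 node {7}, right has 5 {11, 25, 13, 12, 20}.
      Root 11: left subtree has 0 nodes { }, right has 4 {25, 13, 12, 20}.
        Root 12: left subtree has 2 nodes {25, 13}, right has 1 {20}.
          Root 13: left subtree has 1 node {25}, right has 0 { }.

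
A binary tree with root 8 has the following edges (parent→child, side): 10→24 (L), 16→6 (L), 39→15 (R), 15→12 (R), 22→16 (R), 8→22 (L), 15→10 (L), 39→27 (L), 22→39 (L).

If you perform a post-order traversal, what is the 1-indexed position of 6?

Post-order visits the left subtree, then the right subtree, then the node.
At 8: go left to 22.
  At 22: go left to 39.
    At 39: go left to 27.
      27 is a leaf — visit 27.
    At 39: go right to 15.
      At 15: go left to 10.
        At 10: go left to 24.
          24 is a leaf — visit 24.
        At 10: no right child.
        Visit 10.
      At 15: go right to 12.
        12 is a leaf — visit 12.
      Visit 15.
    Visit 39.
  At 22: go right to 16.
    At 16: go left to 6.
      6 is a leaf — visit 6.
    At 16: no right child.
    Visit 16.
  Visit 22.
At 8: no right child.
Visit 8.
Full post-order sequence: 27, 24, 10, 12, 15, 39, 6, 16, 22, 8.

7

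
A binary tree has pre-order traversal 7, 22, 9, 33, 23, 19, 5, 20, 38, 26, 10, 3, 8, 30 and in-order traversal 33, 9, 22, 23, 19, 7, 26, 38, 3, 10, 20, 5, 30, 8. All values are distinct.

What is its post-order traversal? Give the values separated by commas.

The first element of pre-order is the root; it splits in-order into left and right subtrees.
Root 7: left subtree has 5 nodes {33, 9, 22, 23, 19}, right has 8 {26, 38, 3, 10, 20, 5, 30, 8}.
  Root 22: left subtree has 2 nodes {33, 9}, right has 2 {23, 19}.
    Root 9: left subtree has 1 node {33}, right has 0 { }.
    Root 23: left subtree has 0 nodes { }, right has 1 {19}.
  Root 5: left subtree has 5 nodes {26, 38, 3, 10, 20}, right has 2 {30, 8}.
    Root 20: left subtree has 4 nodes {26, 38, 3, 10}, right has 0 { }.
      Root 38: left subtree has 1 node {26}, right has 2 {3, 10}.
        Root 10: left subtree has 1 node {3}, right has 0 { }.
    Root 8: left subtree has 1 node {30}, right has 0 { }.

33, 9, 19, 23, 22, 26, 3, 10, 38, 20, 30, 8, 5, 7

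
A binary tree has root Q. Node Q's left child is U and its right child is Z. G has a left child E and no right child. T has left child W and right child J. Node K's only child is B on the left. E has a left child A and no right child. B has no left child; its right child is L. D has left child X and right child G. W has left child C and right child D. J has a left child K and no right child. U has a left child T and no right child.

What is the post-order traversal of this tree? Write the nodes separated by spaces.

Post-order visits the left subtree, then the right subtree, then the node.
At Q: go left to U.
  At U: go left to T.
    At T: go left to W.
      At W: go left to C.
        C is a leaf — visit C.
      At W: go right to D.
        At D: go left to X.
          X is a leaf — visit X.
        At D: go right to G.
          At G: go left to E.
            At E: go left to A.
              A is a leaf — visit A.
            At E: no right child.
            Visit E.
          At G: no right child.
          Visit G.
        Visit D.
      Visit W.
    At T: go right to J.
      At J: go left to K.
        At K: go left to B.
          At B: no left child.
          At B: go right to L.
            L is a leaf — visit L.
          Visit B.
        At K: no right child.
        Visit K.
      At J: no right child.
      Visit J.
    Visit T.
  At U: no right child.
  Visit U.
At Q: go right to Z.
  Z is a leaf — visit Z.
Visit Q.

C X A E G D W L B K J T U Z Q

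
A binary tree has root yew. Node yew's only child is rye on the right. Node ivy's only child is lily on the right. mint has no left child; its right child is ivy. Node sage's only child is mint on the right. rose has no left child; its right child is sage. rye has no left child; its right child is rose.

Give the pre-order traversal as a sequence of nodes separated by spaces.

Pre-order visits the node, then its left subtree, then its right subtree.
Visit yew.
At yew: no left child.
At yew: go right to rye.
  Visit rye.
  At rye: no left child.
  At rye: go right to rose.
    Visit rose.
    At rose: no left child.
    At rose: go right to sage.
      Visit sage.
      At sage: no left child.
      At sage: go right to mint.
        Visit mint.
        At mint: no left child.
        At mint: go right to ivy.
          Visit ivy.
          At ivy: no left child.
          At ivy: go right to lily.
            lily is a leaf — visit lily.

yew rye rose sage mint ivy lily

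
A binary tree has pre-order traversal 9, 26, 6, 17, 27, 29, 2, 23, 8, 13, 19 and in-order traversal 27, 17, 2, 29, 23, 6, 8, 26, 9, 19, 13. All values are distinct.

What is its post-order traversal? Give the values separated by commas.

The first element of pre-order is the root; it splits in-order into left and right subtrees.
Root 9: left subtree has 8 nodes {27, 17, 2, 29, 23, 6, 8, 26}, right has 2 {19, 13}.
  Root 26: left subtree has 7 nodes {27, 17, 2, 29, 23, 6, 8}, right has 0 { }.
    Root 6: left subtree has 5 nodes {27, 17, 2, 29, 23}, right has 1 {8}.
      Root 17: left subtree has 1 node {27}, right has 3 {2, 29, 23}.
        Root 29: left subtree has 1 node {2}, right has 1 {23}.
  Root 13: left subtree has 1 node {19}, right has 0 { }.

27, 2, 23, 29, 17, 8, 6, 26, 19, 13, 9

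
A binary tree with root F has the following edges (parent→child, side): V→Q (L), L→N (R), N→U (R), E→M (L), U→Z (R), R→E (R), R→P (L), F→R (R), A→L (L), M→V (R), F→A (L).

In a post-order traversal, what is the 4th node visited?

Post-order visits the left subtree, then the right subtree, then the node.
At F: go left to A.
  At A: go left to L.
    At L: no left child.
    At L: go right to N.
      At N: no left child.
      At N: go right to U.
        At U: no left child.
        At U: go right to Z.
          Z is a leaf — visit Z.
        Visit U.
      Visit N.
    Visit L.
  At A: no right child.
  Visit A.
At F: go right to R.
  At R: go left to P.
    P is a leaf — visit P.
  At R: go right to E.
    At E: go left to M.
      At M: no left child.
      At M: go right to V.
        At V: go left to Q.
          Q is a leaf — visit Q.
        At V: no right child.
        Visit V.
      Visit M.
    At E: no right child.
    Visit E.
  Visit R.
Visit F.
Full post-order sequence: Z, U, N, L, A, P, Q, V, M, E, R, F.

L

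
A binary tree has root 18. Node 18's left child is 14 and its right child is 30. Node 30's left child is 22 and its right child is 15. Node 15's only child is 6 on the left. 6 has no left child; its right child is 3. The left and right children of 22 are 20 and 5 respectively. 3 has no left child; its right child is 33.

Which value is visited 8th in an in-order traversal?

3

In-order visits the left subtree, then the node, then the right subtree.
At 18: go left to 14.
  14 is a leaf — visit 14.
Visit 18.
At 18: go right to 30.
  At 30: go left to 22.
    At 22: go left to 20.
      20 is a leaf — visit 20.
    Visit 22.
    At 22: go right to 5.
      5 is a leaf — visit 5.
  Visit 30.
  At 30: go right to 15.
    At 15: go left to 6.
      At 6: no left child.
      Visit 6.
      At 6: go right to 3.
        At 3: no left child.
        Visit 3.
        At 3: go right to 33.
          33 is a leaf — visit 33.
    Visit 15.
    At 15: no right child.
Full in-order sequence: 14, 18, 20, 22, 5, 30, 6, 3, 33, 15.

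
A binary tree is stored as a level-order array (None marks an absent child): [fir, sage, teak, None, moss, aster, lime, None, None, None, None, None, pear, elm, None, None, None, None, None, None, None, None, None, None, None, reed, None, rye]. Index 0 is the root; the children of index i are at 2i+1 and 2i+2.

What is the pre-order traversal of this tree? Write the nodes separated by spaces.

Pre-order visits the node, then its left subtree, then its right subtree.
Visit fir.
At fir: go left to sage.
  Visit sage.
  At sage: no left child.
  At sage: go right to moss.
    moss is a leaf — visit moss.
At fir: go right to teak.
  Visit teak.
  At teak: go left to aster.
    Visit aster.
    At aster: no left child.
    At aster: go right to pear.
      Visit pear.
      At pear: go left to reed.
        reed is a leaf — visit reed.
      At pear: no right child.
  At teak: go right to lime.
    Visit lime.
    At lime: go left to elm.
      Visit elm.
      At elm: go left to rye.
        rye is a leaf — visit rye.
      At elm: no right child.
    At lime: no right child.

fir sage moss teak aster pear reed lime elm rye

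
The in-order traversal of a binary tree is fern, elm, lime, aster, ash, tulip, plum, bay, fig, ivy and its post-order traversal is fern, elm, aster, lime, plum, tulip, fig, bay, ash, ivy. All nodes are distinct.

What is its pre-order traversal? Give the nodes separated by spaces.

ivy ash lime elm fern aster bay tulip plum fig

The last element of post-order is the root; it splits in-order into left and right subtrees.
Root ivy: left subtree has 9 nodes {fern, elm, lime, aster, ash, tulip, plum, bay, fig}, right has 0 { }.
  Root ash: left subtree has 4 nodes {fern, elm, lime, aster}, right has 4 {tulip, plum, bay, fig}.
    Root lime: left subtree has 2 nodes {fern, elm}, right has 1 {aster}.
      Root elm: left subtree has 1 node {fern}, right has 0 { }.
    Root bay: left subtree has 2 nodes {tulip, plum}, right has 1 {fig}.
      Root tulip: left subtree has 0 nodes { }, right has 1 {plum}.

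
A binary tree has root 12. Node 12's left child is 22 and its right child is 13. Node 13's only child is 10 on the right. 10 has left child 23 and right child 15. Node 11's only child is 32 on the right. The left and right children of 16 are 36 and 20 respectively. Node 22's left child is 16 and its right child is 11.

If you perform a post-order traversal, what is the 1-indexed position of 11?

5

Post-order visits the left subtree, then the right subtree, then the node.
At 12: go left to 22.
  At 22: go left to 16.
    At 16: go left to 36.
      36 is a leaf — visit 36.
    At 16: go right to 20.
      20 is a leaf — visit 20.
    Visit 16.
  At 22: go right to 11.
    At 11: no left child.
    At 11: go right to 32.
      32 is a leaf — visit 32.
    Visit 11.
  Visit 22.
At 12: go right to 13.
  At 13: no left child.
  At 13: go right to 10.
    At 10: go left to 23.
      23 is a leaf — visit 23.
    At 10: go right to 15.
      15 is a leaf — visit 15.
    Visit 10.
  Visit 13.
Visit 12.
Full post-order sequence: 36, 20, 16, 32, 11, 22, 23, 15, 10, 13, 12.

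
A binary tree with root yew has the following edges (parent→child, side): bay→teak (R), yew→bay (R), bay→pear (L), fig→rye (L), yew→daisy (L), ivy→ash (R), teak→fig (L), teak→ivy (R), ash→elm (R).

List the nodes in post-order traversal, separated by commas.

daisy, pear, rye, fig, elm, ash, ivy, teak, bay, yew

Post-order visits the left subtree, then the right subtree, then the node.
At yew: go left to daisy.
  daisy is a leaf — visit daisy.
At yew: go right to bay.
  At bay: go left to pear.
    pear is a leaf — visit pear.
  At bay: go right to teak.
    At teak: go left to fig.
      At fig: go left to rye.
        rye is a leaf — visit rye.
      At fig: no right child.
      Visit fig.
    At teak: go right to ivy.
      At ivy: no left child.
      At ivy: go right to ash.
        At ash: no left child.
        At ash: go right to elm.
          elm is a leaf — visit elm.
        Visit ash.
      Visit ivy.
    Visit teak.
  Visit bay.
Visit yew.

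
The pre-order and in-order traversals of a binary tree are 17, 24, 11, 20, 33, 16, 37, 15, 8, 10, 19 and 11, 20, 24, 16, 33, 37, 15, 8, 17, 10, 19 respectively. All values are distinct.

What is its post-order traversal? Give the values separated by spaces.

The first element of pre-order is the root; it splits in-order into left and right subtrees.
Root 17: left subtree has 8 nodes {11, 20, 24, 16, 33, 37, 15, 8}, right has 2 {10, 19}.
  Root 24: left subtree has 2 nodes {11, 20}, right has 5 {16, 33, 37, 15, 8}.
    Root 11: left subtree has 0 nodes { }, right has 1 {20}.
    Root 33: left subtree has 1 node {16}, right has 3 {37, 15, 8}.
      Root 37: left subtree has 0 nodes { }, right has 2 {15, 8}.
        Root 15: left subtree has 0 nodes { }, right has 1 {8}.
  Root 10: left subtree has 0 nodes { }, right has 1 {19}.

20 11 16 8 15 37 33 24 19 10 17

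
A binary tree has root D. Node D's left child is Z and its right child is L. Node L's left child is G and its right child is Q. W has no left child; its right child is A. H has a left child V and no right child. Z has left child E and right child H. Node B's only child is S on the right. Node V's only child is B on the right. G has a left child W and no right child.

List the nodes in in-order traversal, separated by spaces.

In-order visits the left subtree, then the node, then the right subtree.
At D: go left to Z.
  At Z: go left to E.
    E is a leaf — visit E.
  Visit Z.
  At Z: go right to H.
    At H: go left to V.
      At V: no left child.
      Visit V.
      At V: go right to B.
        At B: no left child.
        Visit B.
        At B: go right to S.
          S is a leaf — visit S.
    Visit H.
    At H: no right child.
Visit D.
At D: go right to L.
  At L: go left to G.
    At G: go left to W.
      At W: no left child.
      Visit W.
      At W: go right to A.
        A is a leaf — visit A.
    Visit G.
    At G: no right child.
  Visit L.
  At L: go right to Q.
    Q is a leaf — visit Q.

E Z V B S H D W A G L Q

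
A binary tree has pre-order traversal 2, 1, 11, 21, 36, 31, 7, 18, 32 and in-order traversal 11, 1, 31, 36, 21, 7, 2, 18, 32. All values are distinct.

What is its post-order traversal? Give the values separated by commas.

The first element of pre-order is the root; it splits in-order into left and right subtrees.
Root 2: left subtree has 6 nodes {11, 1, 31, 36, 21, 7}, right has 2 {18, 32}.
  Root 1: left subtree has 1 node {11}, right has 4 {31, 36, 21, 7}.
    Root 21: left subtree has 2 nodes {31, 36}, right has 1 {7}.
      Root 36: left subtree has 1 node {31}, right has 0 { }.
  Root 18: left subtree has 0 nodes { }, right has 1 {32}.

11, 31, 36, 7, 21, 1, 32, 18, 2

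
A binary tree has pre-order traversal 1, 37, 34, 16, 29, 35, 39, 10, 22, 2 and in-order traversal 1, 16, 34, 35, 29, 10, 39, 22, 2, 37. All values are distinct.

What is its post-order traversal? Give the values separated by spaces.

The first element of pre-order is the root; it splits in-order into left and right subtrees.
Root 1: left subtree has 0 nodes { }, right has 9 {16, 34, 35, 29, 10, 39, 22, 2, 37}.
  Root 37: left subtree has 8 nodes {16, 34, 35, 29, 10, 39, 22, 2}, right has 0 { }.
    Root 34: left subtree has 1 node {16}, right has 6 {35, 29, 10, 39, 22, 2}.
      Root 29: left subtree has 1 node {35}, right has 4 {10, 39, 22, 2}.
        Root 39: left subtree has 1 node {10}, right has 2 {22, 2}.
          Root 22: left subtree has 0 nodes { }, right has 1 {2}.

16 35 10 2 22 39 29 34 37 1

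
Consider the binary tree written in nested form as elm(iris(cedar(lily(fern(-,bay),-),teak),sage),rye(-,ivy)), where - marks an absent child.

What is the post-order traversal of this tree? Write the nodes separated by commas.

bay, fern, lily, teak, cedar, sage, iris, ivy, rye, elm

Post-order visits the left subtree, then the right subtree, then the node.
At elm: go left to iris.
  At iris: go left to cedar.
    At cedar: go left to lily.
      At lily: go left to fern.
        At fern: no left child.
        At fern: go right to bay.
          bay is a leaf — visit bay.
        Visit fern.
      At lily: no right child.
      Visit lily.
    At cedar: go right to teak.
      teak is a leaf — visit teak.
    Visit cedar.
  At iris: go right to sage.
    sage is a leaf — visit sage.
  Visit iris.
At elm: go right to rye.
  At rye: no left child.
  At rye: go right to ivy.
    ivy is a leaf — visit ivy.
  Visit rye.
Visit elm.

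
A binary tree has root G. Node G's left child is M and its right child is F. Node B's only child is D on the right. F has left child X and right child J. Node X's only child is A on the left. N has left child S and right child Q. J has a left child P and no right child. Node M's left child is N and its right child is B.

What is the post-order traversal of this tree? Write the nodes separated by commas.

S, Q, N, D, B, M, A, X, P, J, F, G

Post-order visits the left subtree, then the right subtree, then the node.
At G: go left to M.
  At M: go left to N.
    At N: go left to S.
      S is a leaf — visit S.
    At N: go right to Q.
      Q is a leaf — visit Q.
    Visit N.
  At M: go right to B.
    At B: no left child.
    At B: go right to D.
      D is a leaf — visit D.
    Visit B.
  Visit M.
At G: go right to F.
  At F: go left to X.
    At X: go left to A.
      A is a leaf — visit A.
    At X: no right child.
    Visit X.
  At F: go right to J.
    At J: go left to P.
      P is a leaf — visit P.
    At J: no right child.
    Visit J.
  Visit F.
Visit G.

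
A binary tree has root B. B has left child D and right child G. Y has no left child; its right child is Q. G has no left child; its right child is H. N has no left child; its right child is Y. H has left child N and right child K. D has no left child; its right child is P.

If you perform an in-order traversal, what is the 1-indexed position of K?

9

In-order visits the left subtree, then the node, then the right subtree.
At B: go left to D.
  At D: no left child.
  Visit D.
  At D: go right to P.
    P is a leaf — visit P.
Visit B.
At B: go right to G.
  At G: no left child.
  Visit G.
  At G: go right to H.
    At H: go left to N.
      At N: no left child.
      Visit N.
      At N: go right to Y.
        At Y: no left child.
        Visit Y.
        At Y: go right to Q.
          Q is a leaf — visit Q.
    Visit H.
    At H: go right to K.
      K is a leaf — visit K.
Full in-order sequence: D, P, B, G, N, Y, Q, H, K.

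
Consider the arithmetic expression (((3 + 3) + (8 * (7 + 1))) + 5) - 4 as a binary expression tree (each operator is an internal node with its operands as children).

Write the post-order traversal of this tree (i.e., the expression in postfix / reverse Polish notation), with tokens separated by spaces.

3 3 + 8 7 1 + * + 5 + 4 -

Post-order on an expression tree gives postfix notation: for each operator, emit left operand, right operand, then the operator.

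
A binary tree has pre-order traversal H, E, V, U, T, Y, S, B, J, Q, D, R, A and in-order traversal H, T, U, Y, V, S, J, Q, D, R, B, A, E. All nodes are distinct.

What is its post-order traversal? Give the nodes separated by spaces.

The first element of pre-order is the root; it splits in-order into left and right subtrees.
Root H: left subtree has 0 nodes { }, right has 12 {T, U, Y, V, S, J, Q, D, R, B, A, E}.
  Root E: left subtree has 11 nodes {T, U, Y, V, S, J, Q, D, R, B, A}, right has 0 { }.
    Root V: left subtree has 3 nodes {T, U, Y}, right has 7 {S, J, Q, D, R, B, A}.
      Root U: left subtree has 1 node {T}, right has 1 {Y}.
      Root S: left subtree has 0 nodes { }, right has 6 {J, Q, D, R, B, A}.
        Root B: left subtree has 4 nodes {J, Q, D, R}, right has 1 {A}.
          Root J: left subtree has 0 nodes { }, right has 3 {Q, D, R}.
            Root Q: left subtree has 0 nodes { }, right has 2 {D, R}.
              Root D: left subtree has 0 nodes { }, right has 1 {R}.

T Y U R D Q J A B S V E H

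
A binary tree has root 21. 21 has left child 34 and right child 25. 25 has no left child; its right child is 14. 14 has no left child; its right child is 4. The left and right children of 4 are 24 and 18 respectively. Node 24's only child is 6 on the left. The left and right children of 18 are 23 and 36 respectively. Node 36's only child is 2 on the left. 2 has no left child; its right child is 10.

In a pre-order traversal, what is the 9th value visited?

23

Pre-order visits the node, then its left subtree, then its right subtree.
Visit 21.
At 21: go left to 34.
  34 is a leaf — visit 34.
At 21: go right to 25.
  Visit 25.
  At 25: no left child.
  At 25: go right to 14.
    Visit 14.
    At 14: no left child.
    At 14: go right to 4.
      Visit 4.
      At 4: go left to 24.
        Visit 24.
        At 24: go left to 6.
          6 is a leaf — visit 6.
        At 24: no right child.
      At 4: go right to 18.
        Visit 18.
        At 18: go left to 23.
          23 is a leaf — visit 23.
        At 18: go right to 36.
          Visit 36.
          At 36: go left to 2.
            Visit 2.
            At 2: no left child.
            At 2: go right to 10.
              10 is a leaf — visit 10.
          At 36: no right child.
Full pre-order sequence: 21, 34, 25, 14, 4, 24, 6, 18, 23, 36, 2, 10.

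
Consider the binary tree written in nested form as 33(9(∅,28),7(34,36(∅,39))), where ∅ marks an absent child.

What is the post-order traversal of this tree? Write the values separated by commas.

Post-order visits the left subtree, then the right subtree, then the node.
At 33: go left to 9.
  At 9: no left child.
  At 9: go right to 28.
    28 is a leaf — visit 28.
  Visit 9.
At 33: go right to 7.
  At 7: go left to 34.
    34 is a leaf — visit 34.
  At 7: go right to 36.
    At 36: no left child.
    At 36: go right to 39.
      39 is a leaf — visit 39.
    Visit 36.
  Visit 7.
Visit 33.

28, 9, 34, 39, 36, 7, 33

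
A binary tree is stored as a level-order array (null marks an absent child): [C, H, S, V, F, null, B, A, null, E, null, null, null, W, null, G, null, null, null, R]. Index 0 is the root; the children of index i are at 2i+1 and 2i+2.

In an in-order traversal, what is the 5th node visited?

In-order visits the left subtree, then the node, then the right subtree.
At C: go left to H.
  At H: go left to V.
    At V: go left to A.
      At A: go left to G.
        G is a leaf — visit G.
      Visit A.
      At A: no right child.
    Visit V.
    At V: no right child.
  Visit H.
  At H: go right to F.
    At F: go left to E.
      At E: go left to R.
        R is a leaf — visit R.
      Visit E.
      At E: no right child.
    Visit F.
    At F: no right child.
Visit C.
At C: go right to S.
  At S: no left child.
  Visit S.
  At S: go right to B.
    At B: go left to W.
      W is a leaf — visit W.
    Visit B.
    At B: no right child.
Full in-order sequence: G, A, V, H, R, E, F, C, S, W, B.

R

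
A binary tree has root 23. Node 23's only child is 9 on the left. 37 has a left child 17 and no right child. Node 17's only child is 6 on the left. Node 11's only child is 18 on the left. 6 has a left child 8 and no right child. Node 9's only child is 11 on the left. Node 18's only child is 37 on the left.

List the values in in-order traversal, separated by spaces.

8 6 17 37 18 11 9 23

In-order visits the left subtree, then the node, then the right subtree.
At 23: go left to 9.
  At 9: go left to 11.
    At 11: go left to 18.
      At 18: go left to 37.
        At 37: go left to 17.
          At 17: go left to 6.
            At 6: go left to 8.
              8 is a leaf — visit 8.
            Visit 6.
            At 6: no right child.
          Visit 17.
          At 17: no right child.
        Visit 37.
        At 37: no right child.
      Visit 18.
      At 18: no right child.
    Visit 11.
    At 11: no right child.
  Visit 9.
  At 9: no right child.
Visit 23.
At 23: no right child.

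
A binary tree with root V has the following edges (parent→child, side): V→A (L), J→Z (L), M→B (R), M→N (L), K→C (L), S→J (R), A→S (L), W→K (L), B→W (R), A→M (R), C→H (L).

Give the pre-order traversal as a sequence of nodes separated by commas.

Pre-order visits the node, then its left subtree, then its right subtree.
Visit V.
At V: go left to A.
  Visit A.
  At A: go left to S.
    Visit S.
    At S: no left child.
    At S: go right to J.
      Visit J.
      At J: go left to Z.
        Z is a leaf — visit Z.
      At J: no right child.
  At A: go right to M.
    Visit M.
    At M: go left to N.
      N is a leaf — visit N.
    At M: go right to B.
      Visit B.
      At B: no left child.
      At B: go right to W.
        Visit W.
        At W: go left to K.
          Visit K.
          At K: go left to C.
            Visit C.
            At C: go left to H.
              H is a leaf — visit H.
            At C: no right child.
          At K: no right child.
        At W: no right child.
At V: no right child.

V, A, S, J, Z, M, N, B, W, K, C, H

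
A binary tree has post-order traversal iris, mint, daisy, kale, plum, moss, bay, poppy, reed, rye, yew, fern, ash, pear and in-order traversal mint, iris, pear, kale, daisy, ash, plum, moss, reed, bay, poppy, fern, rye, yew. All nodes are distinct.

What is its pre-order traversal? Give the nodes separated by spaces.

The last element of post-order is the root; it splits in-order into left and right subtrees.
Root pear: left subtree has 2 nodes {mint, iris}, right has 11 {kale, daisy, ash, plum, moss, reed, bay, poppy, fern, rye, yew}.
  Root mint: left subtree has 0 nodes { }, right has 1 {iris}.
  Root ash: left subtree has 2 nodes {kale, daisy}, right has 8 {plum, moss, reed, bay, poppy, fern, rye, yew}.
    Root kale: left subtree has 0 nodes { }, right has 1 {daisy}.
    Root fern: left subtree has 5 nodes {plum, moss, reed, bay, poppy}, right has 2 {rye, yew}.
      Root reed: left subtree has 2 nodes {plum, moss}, right has 2 {bay, poppy}.
        Root moss: left subtree has 1 node {plum}, right has 0 { }.
        Root poppy: left subtree has 1 node {bay}, right has 0 { }.
      Root yew: left subtree has 1 node {rye}, right has 0 { }.

pear mint iris ash kale daisy fern reed moss plum poppy bay yew rye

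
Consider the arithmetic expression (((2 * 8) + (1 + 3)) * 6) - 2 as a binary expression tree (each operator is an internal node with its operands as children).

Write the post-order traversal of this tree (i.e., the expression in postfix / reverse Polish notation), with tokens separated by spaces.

Post-order on an expression tree gives postfix notation: for each operator, emit left operand, right operand, then the operator.

2 8 * 1 3 + + 6 * 2 -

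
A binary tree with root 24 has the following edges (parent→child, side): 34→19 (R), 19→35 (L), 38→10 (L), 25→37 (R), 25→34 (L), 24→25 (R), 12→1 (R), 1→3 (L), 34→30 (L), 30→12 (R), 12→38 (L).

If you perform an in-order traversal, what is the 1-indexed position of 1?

In-order visits the left subtree, then the node, then the right subtree.
At 24: no left child.
Visit 24.
At 24: go right to 25.
  At 25: go left to 34.
    At 34: go left to 30.
      At 30: no left child.
      Visit 30.
      At 30: go right to 12.
        At 12: go left to 38.
          At 38: go left to 10.
            10 is a leaf — visit 10.
          Visit 38.
          At 38: no right child.
        Visit 12.
        At 12: go right to 1.
          At 1: go left to 3.
            3 is a leaf — visit 3.
          Visit 1.
          At 1: no right child.
    Visit 34.
    At 34: go right to 19.
      At 19: go left to 35.
        35 is a leaf — visit 35.
      Visit 19.
      At 19: no right child.
  Visit 25.
  At 25: go right to 37.
    37 is a leaf — visit 37.
Full in-order sequence: 24, 30, 10, 38, 12, 3, 1, 34, 35, 19, 25, 37.

7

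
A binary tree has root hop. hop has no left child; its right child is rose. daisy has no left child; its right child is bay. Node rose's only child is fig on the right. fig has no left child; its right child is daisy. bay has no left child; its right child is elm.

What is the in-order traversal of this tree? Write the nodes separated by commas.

In-order visits the left subtree, then the node, then the right subtree.
At hop: no left child.
Visit hop.
At hop: go right to rose.
  At rose: no left child.
  Visit rose.
  At rose: go right to fig.
    At fig: no left child.
    Visit fig.
    At fig: go right to daisy.
      At daisy: no left child.
      Visit daisy.
      At daisy: go right to bay.
        At bay: no left child.
        Visit bay.
        At bay: go right to elm.
          elm is a leaf — visit elm.

hop, rose, fig, daisy, bay, elm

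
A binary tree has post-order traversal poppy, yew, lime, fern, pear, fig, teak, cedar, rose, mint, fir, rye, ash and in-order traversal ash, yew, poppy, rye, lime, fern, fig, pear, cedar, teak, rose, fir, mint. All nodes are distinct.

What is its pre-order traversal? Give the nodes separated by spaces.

ash rye yew poppy fir rose cedar fig fern lime pear teak mint

The last element of post-order is the root; it splits in-order into left and right subtrees.
Root ash: left subtree has 0 nodes { }, right has 12 {yew, poppy, rye, lime, fern, fig, pear, cedar, teak, rose, fir, mint}.
  Root rye: left subtree has 2 nodes {yew, poppy}, right has 9 {lime, fern, fig, pear, cedar, teak, rose, fir, mint}.
    Root yew: left subtree has 0 nodes { }, right has 1 {poppy}.
    Root fir: left subtree has 7 nodes {lime, fern, fig, pear, cedar, teak, rose}, right has 1 {mint}.
      Root rose: left subtree has 6 nodes {lime, fern, fig, pear, cedar, teak}, right has 0 { }.
        Root cedar: left subtree has 4 nodes {lime, fern, fig, pear}, right has 1 {teak}.
          Root fig: left subtree has 2 nodes {lime, fern}, right has 1 {pear}.
            Root fern: left subtree has 1 node {lime}, right has 0 { }.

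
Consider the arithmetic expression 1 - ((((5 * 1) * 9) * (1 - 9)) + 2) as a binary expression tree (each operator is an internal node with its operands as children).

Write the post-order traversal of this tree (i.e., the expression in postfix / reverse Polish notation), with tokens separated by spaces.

1 5 1 * 9 * 1 9 - * 2 + -

Post-order on an expression tree gives postfix notation: for each operator, emit left operand, right operand, then the operator.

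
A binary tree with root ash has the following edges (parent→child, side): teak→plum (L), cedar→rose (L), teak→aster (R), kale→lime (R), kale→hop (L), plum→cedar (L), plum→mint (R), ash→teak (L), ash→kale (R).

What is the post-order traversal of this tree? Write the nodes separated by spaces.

rose cedar mint plum aster teak hop lime kale ash

Post-order visits the left subtree, then the right subtree, then the node.
At ash: go left to teak.
  At teak: go left to plum.
    At plum: go left to cedar.
      At cedar: go left to rose.
        rose is a leaf — visit rose.
      At cedar: no right child.
      Visit cedar.
    At plum: go right to mint.
      mint is a leaf — visit mint.
    Visit plum.
  At teak: go right to aster.
    aster is a leaf — visit aster.
  Visit teak.
At ash: go right to kale.
  At kale: go left to hop.
    hop is a leaf — visit hop.
  At kale: go right to lime.
    lime is a leaf — visit lime.
  Visit kale.
Visit ash.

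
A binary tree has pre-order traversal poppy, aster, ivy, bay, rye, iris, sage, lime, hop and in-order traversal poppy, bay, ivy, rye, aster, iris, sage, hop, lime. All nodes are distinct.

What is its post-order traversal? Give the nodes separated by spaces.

bay rye ivy hop lime sage iris aster poppy

The first element of pre-order is the root; it splits in-order into left and right subtrees.
Root poppy: left subtree has 0 nodes { }, right has 8 {bay, ivy, rye, aster, iris, sage, hop, lime}.
  Root aster: left subtree has 3 nodes {bay, ivy, rye}, right has 4 {iris, sage, hop, lime}.
    Root ivy: left subtree has 1 node {bay}, right has 1 {rye}.
    Root iris: left subtree has 0 nodes { }, right has 3 {sage, hop, lime}.
      Root sage: left subtree has 0 nodes { }, right has 2 {hop, lime}.
        Root lime: left subtree has 1 node {hop}, right has 0 { }.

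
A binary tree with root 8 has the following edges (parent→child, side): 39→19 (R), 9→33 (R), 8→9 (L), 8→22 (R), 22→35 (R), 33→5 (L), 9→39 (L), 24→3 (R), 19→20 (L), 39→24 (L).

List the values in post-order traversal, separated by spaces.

3 24 20 19 39 5 33 9 35 22 8

Post-order visits the left subtree, then the right subtree, then the node.
At 8: go left to 9.
  At 9: go left to 39.
    At 39: go left to 24.
      At 24: no left child.
      At 24: go right to 3.
        3 is a leaf — visit 3.
      Visit 24.
    At 39: go right to 19.
      At 19: go left to 20.
        20 is a leaf — visit 20.
      At 19: no right child.
      Visit 19.
    Visit 39.
  At 9: go right to 33.
    At 33: go left to 5.
      5 is a leaf — visit 5.
    At 33: no right child.
    Visit 33.
  Visit 9.
At 8: go right to 22.
  At 22: no left child.
  At 22: go right to 35.
    35 is a leaf — visit 35.
  Visit 22.
Visit 8.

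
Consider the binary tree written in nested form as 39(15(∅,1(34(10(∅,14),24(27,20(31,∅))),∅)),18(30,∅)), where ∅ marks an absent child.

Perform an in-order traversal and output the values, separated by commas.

In-order visits the left subtree, then the node, then the right subtree.
At 39: go left to 15.
  At 15: no left child.
  Visit 15.
  At 15: go right to 1.
    At 1: go left to 34.
      At 34: go left to 10.
        At 10: no left child.
        Visit 10.
        At 10: go right to 14.
          14 is a leaf — visit 14.
      Visit 34.
      At 34: go right to 24.
        At 24: go left to 27.
          27 is a leaf — visit 27.
        Visit 24.
        At 24: go right to 20.
          At 20: go left to 31.
            31 is a leaf — visit 31.
          Visit 20.
          At 20: no right child.
    Visit 1.
    At 1: no right child.
Visit 39.
At 39: go right to 18.
  At 18: go left to 30.
    30 is a leaf — visit 30.
  Visit 18.
  At 18: no right child.

15, 10, 14, 34, 27, 24, 31, 20, 1, 39, 30, 18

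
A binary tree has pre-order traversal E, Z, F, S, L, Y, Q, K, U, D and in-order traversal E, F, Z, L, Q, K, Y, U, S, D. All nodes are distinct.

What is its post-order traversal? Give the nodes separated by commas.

The first element of pre-order is the root; it splits in-order into left and right subtrees.
Root E: left subtree has 0 nodes { }, right has 9 {F, Z, L, Q, K, Y, U, S, D}.
  Root Z: left subtree has 1 node {F}, right has 7 {L, Q, K, Y, U, S, D}.
    Root S: left subtree has 5 nodes {L, Q, K, Y, U}, right has 1 {D}.
      Root L: left subtree has 0 nodes { }, right has 4 {Q, K, Y, U}.
        Root Y: left subtree has 2 nodes {Q, K}, right has 1 {U}.
          Root Q: left subtree has 0 nodes { }, right has 1 {K}.

F, K, Q, U, Y, L, D, S, Z, E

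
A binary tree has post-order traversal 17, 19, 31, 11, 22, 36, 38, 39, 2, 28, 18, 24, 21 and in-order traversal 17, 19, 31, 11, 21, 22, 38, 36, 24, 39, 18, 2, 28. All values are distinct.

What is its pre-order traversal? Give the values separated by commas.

21, 11, 31, 19, 17, 24, 38, 22, 36, 18, 39, 28, 2

The last element of post-order is the root; it splits in-order into left and right subtrees.
Root 21: left subtree has 4 nodes {17, 19, 31, 11}, right has 8 {22, 38, 36, 24, 39, 18, 2, 28}.
  Root 11: left subtree has 3 nodes {17, 19, 31}, right has 0 { }.
    Root 31: left subtree has 2 nodes {17, 19}, right has 0 { }.
      Root 19: left subtree has 1 node {17}, right has 0 { }.
  Root 24: left subtree has 3 nodes {22, 38, 36}, right has 4 {39, 18, 2, 28}.
    Root 38: left subtree has 1 node {22}, right has 1 {36}.
    Root 18: left subtree has 1 node {39}, right has 2 {2, 28}.
      Root 28: left subtree has 1 node {2}, right has 0 { }.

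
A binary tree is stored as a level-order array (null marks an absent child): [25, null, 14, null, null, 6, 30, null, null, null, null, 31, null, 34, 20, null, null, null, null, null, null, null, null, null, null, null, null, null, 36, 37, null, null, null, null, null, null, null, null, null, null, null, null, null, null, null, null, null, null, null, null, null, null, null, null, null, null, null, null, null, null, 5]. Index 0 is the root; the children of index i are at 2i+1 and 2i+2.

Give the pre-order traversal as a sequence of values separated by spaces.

Pre-order visits the node, then its left subtree, then its right subtree.
Visit 25.
At 25: no left child.
At 25: go right to 14.
  Visit 14.
  At 14: go left to 6.
    Visit 6.
    At 6: go left to 31.
      31 is a leaf — visit 31.
    At 6: no right child.
  At 14: go right to 30.
    Visit 30.
    At 30: go left to 34.
      Visit 34.
      At 34: no left child.
      At 34: go right to 36.
        36 is a leaf — visit 36.
    At 30: go right to 20.
      Visit 20.
      At 20: go left to 37.
        Visit 37.
        At 37: no left child.
        At 37: go right to 5.
          5 is a leaf — visit 5.
      At 20: no right child.

25 14 6 31 30 34 36 20 37 5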